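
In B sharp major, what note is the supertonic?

C##

The B# major scale runs B# C## D## E# F## G## A##.
Degree 2 is C##.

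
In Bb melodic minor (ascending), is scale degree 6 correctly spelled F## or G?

Each scale degree takes a distinct letter name. Degree 6 of a scale on B must use the letter G.
G and F## are enharmonically the same pitch, but only G uses the letter G, so it is the correct spelling here.

G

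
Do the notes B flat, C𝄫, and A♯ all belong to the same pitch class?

Bb = pitch class 10 and Cbb = pitch class 10 and A# = pitch class 10 — the same pitch class, so they are enharmonic equivalents.

Yes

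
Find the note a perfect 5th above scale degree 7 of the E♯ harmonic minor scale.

Scale degree 7 of E# harmonic minor is D##.
A perfect fifth (7 semitones) above D## lands on the letter A, giving A##.

A##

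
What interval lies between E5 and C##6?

The letter names run E→C, a span of 5 letter steps, so the interval is some kind of sixth.
E to C## is 10 semitones. A major sixth is 9, so 10 makes it augmented.

augmented sixth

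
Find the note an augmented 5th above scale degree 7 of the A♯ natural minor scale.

Scale degree 7 of A# natural minor is G#.
An augmented fifth (8 semitones) above G# lands on the letter D, giving D##.

D##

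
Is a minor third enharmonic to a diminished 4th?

No

A minor third spans 3 semitones; a diminished fourth spans 4.
The spans differ, so they are not enharmonic equivalents.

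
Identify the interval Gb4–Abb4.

The letter names run G→A, a span of 1 letter step, so the interval is some kind of second.
Gb to Abb is 1 semitone. A major second is 2, so 1 makes it minor.

minor second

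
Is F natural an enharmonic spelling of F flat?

No

Two spellings are enharmonically equivalent only if they share a pitch class.
Here F → 5, Fb → 4; 4 ≠ 5, so they are not.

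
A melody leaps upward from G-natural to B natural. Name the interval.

major third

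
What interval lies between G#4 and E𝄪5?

The letter names run G→E, a span of 5 letter steps, so the interval is some kind of sixth.
G# to E## is 10 semitones. A major sixth is 9, so 10 makes it augmented.

augmented sixth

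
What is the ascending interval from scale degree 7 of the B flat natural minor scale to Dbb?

Scale degree 7 of Bb natural minor is Ab.
Ab up to Dbb: letters A→D make it a fourth; 4 semitones makes it diminished.

diminished fourth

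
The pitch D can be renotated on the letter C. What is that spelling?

Plain C sits 2 semitones below D, so on the letter C the same pitch needs a double sharp: C##.

C##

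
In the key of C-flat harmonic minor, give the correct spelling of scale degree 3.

Degree 3 takes the letter 2 steps above C, which is E.
In harmonic minor, degree 3 sits 3 semitones above the tonic. Cb + 3 semitones is pitch class 2, spelled on E as Ebb.

Ebb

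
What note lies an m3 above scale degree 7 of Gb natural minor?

Scale degree 7 of Gb natural minor is Fb.
A minor third (3 semitones) above Fb lands on the letter A, giving Abb.

Abb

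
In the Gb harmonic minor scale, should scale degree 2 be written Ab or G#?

Each scale degree takes a distinct letter name. Degree 2 of a scale on G must use the letter A.
Ab and G# are enharmonically the same pitch, but only Ab uses the letter A, so it is the correct spelling here.

Ab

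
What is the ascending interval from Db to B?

augmented sixth

Counting letters D–E–F–G–A–B gives a sixth.
Db→B = 10 semitones, 1 wider than the major sixth (9), so augmented.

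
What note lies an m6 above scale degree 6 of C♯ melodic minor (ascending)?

F#

Scale degree 6 of C# melodic minor (ascending) is A#.
A minor sixth (8 semitones) above A# lands on the letter F, giving F#.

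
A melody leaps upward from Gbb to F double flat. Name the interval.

The letter names run G→F, a span of 6 letter steps, so the interval is some kind of seventh.
Gbb to Fbb is 10 semitones. A major seventh is 11, so 10 makes it minor.

minor seventh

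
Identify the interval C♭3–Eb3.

major third

The letter names run C→E, a span of 2 letter steps, so the interval is some kind of third.
Cb to Eb is 4 semitones. A major third is 4, so 4 makes it major.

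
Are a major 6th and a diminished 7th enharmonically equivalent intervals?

Yes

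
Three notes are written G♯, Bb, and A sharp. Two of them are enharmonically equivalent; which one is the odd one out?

G#

In 12-tone equal temperament, enharmonic equivalents share a pitch class. G# is pitch class 8; Bb is pitch class 10; A# is pitch class 10.
Bb and A# share pitch class 10, while G# is pitch class 8.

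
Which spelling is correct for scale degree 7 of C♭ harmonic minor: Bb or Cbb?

Bb

Each scale degree takes a distinct letter name. Degree 7 of a scale on C must use the letter B.
Bb and Cbb are enharmonically the same pitch, but only Bb uses the letter B, so it is the correct spelling here.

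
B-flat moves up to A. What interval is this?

major seventh

Counting letters B–C–D–E–F–G–A gives a seventh.
Bb→A = 11 semitones, exactly the major seventh.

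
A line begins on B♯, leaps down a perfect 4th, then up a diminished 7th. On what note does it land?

E

A perfect fourth down from B# is F## (letter F, 5 semitones down).
A diminished seventh up from F## is E (letter E, 9 semitones up).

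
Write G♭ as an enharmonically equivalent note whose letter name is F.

F#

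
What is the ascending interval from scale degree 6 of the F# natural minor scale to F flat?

diminished third

Scale degree 6 of F# natural minor is D.
D up to Fb: letters D→F make it a third; 2 semitones makes it diminished.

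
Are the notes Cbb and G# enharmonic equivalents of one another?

No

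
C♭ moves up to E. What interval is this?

Counting letters C–D–E gives a third.
Cb→E = 5 semitones, 1 wider than the major third (4), so augmented.

augmented third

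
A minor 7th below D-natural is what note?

E

A seventh below D lands on the letter E.
A minor seventh spans 10 semitones, so D moves to pitch class 4. On the letter E that is E.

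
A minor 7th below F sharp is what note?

A seventh below F lands on the letter G.
A minor seventh spans 10 semitones, so F# moves to pitch class 8. On the letter G that is G#.

G#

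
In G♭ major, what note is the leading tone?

F

The Gb major scale runs Gb Ab Bb Cb Db Eb F.
Degree 7 is F.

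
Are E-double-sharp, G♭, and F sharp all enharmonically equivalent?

E## = pitch class 6 and Gb = pitch class 6 and F# = pitch class 6 — the same pitch class, so they are enharmonic equivalents.

Yes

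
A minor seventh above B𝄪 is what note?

A##

B up a major seventh is A#, so the target letter is A.
From B##, a minor seventh is 10 semitones up: A##.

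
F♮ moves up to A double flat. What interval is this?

diminished third

Counting letters F–G–A gives a third.
F→Abb = 2 semitones, 2 narrower than the major third (4), so diminished.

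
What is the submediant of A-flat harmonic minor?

Degree 6 takes the letter 5 steps above A, which is F.
In harmonic minor, degree 6 sits 8 semitones above the tonic. Ab + 8 semitones is pitch class 4, spelled on F as Fb.

Fb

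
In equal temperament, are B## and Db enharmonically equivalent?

Yes

B## is pitch class 1; Db is pitch class 1.
All spellings map to pitch class 1, so they are enharmonically equivalent.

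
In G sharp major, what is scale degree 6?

E#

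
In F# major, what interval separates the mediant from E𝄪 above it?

augmented fifth

The mediant of F# major is A#.
A# up to E##: letters A→E make it a fifth; 8 semitones makes it augmented.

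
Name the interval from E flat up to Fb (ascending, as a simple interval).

The letter names run E→F, a span of 1 letter step, so the interval is some kind of second.
Eb to Fb is 1 semitone. A major second is 2, so 1 makes it minor.

minor second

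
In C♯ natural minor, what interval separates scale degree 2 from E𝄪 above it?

Scale degree 2 of C# natural minor is D#.
D# up to E##: letters D→E make it a second; 3 semitones makes it augmented.

augmented second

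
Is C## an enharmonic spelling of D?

Yes

C## is pitch class 2; D is pitch class 2.
All spellings map to pitch class 2, so they are enharmonically equivalent.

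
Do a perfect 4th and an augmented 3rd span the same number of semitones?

A perfect fourth spans 5 semitones; an augmented third spans 5.
They are enharmonically equivalent.

Yes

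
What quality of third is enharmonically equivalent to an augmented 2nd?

An augmented second spans 3 semitones.
A third spanning 3 semitones is minor (the major third is 4).

minor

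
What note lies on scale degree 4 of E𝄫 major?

Abb

Degree 4 takes the letter 3 steps above E, which is A.
In major, degree 4 sits 5 semitones above the tonic. Ebb + 5 semitones is pitch class 7, spelled on A as Abb.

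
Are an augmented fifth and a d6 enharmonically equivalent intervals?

An augmented fifth spans 8 semitones; a diminished sixth spans 7.
The spans differ, so they are not enharmonic equivalents.

No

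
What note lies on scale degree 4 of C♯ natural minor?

F#

The C# natural minor scale runs C# D# E F# G# A B.
Degree 4 is F#.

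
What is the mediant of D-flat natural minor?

Fb

The Db natural minor scale runs Db Eb Fb Gb Ab Bbb Cb.
Degree 3 is Fb.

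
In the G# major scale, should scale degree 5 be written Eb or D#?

D#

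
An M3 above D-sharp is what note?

F##

A third above D lands on the letter F.
A major third spans 4 semitones, so D# moves to pitch class 7. On the letter F that is F##.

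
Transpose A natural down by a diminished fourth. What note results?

A down a perfect fourth is E, so the target letter is E.
From A, a diminished fourth is 4 semitones down: E#.

E#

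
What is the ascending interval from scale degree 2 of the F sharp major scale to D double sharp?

augmented fifth

Scale degree 2 of F# major is G#.
G# up to D##: letters G→D make it a fifth; 8 semitones makes it augmented.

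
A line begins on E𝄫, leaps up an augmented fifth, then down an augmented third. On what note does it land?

An augmented fifth up from Ebb is Bb (letter B, 8 semitones up).
An augmented third down from Bb is Gbb (letter G, 5 semitones down).

Gbb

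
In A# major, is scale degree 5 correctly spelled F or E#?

E#

Each scale degree takes a distinct letter name. Degree 5 of a scale on A must use the letter E.
E# and F are enharmonically the same pitch, but only E# uses the letter E, so it is the correct spelling here.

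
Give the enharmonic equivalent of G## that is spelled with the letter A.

Plain A sits at the same pitch as G##, so on the letter A the same pitch needs a natural: A.

A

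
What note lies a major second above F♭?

Gb

A second above F lands on the letter G.
A major second spans 2 semitones, so Fb moves to pitch class 6. On the letter G that is Gb.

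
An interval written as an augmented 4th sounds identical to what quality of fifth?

An augmented fourth spans 6 semitones.
A fifth spanning 6 semitones is diminished (the perfect fifth is 7).

diminished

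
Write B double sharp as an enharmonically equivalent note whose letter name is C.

C#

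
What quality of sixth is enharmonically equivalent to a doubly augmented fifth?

A doubly augmented fifth spans 9 semitones.
A sixth spanning 9 semitones is major (the major sixth is 9).

major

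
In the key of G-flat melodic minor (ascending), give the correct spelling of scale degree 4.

The Gb melodic minor (ascending) scale runs Gb Ab Bbb Cb Db Eb F.
Degree 4 is Cb.

Cb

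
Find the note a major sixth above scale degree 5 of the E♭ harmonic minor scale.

Scale degree 5 of Eb harmonic minor is Bb.
A major sixth (9 semitones) above Bb lands on the letter G, giving G.

G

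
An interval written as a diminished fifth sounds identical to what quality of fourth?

A diminished fifth spans 6 semitones.
A fourth spanning 6 semitones is augmented (the perfect fourth is 5).

augmented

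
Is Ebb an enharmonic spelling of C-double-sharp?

Yes

Ebb = pitch class 2 and C## = pitch class 2 — the same pitch class, so they are enharmonic equivalents.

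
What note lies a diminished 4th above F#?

A fourth above F lands on the letter B.
A diminished fourth spans 4 semitones, so F# moves to pitch class 10. On the letter B that is Bb.

Bb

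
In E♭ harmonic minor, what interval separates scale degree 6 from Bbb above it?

minor seventh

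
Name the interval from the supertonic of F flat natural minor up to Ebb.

minor sixth

The supertonic of Fb natural minor is Gb.
Gb up to Ebb: letters G→E make it a sixth; 8 semitones makes it minor.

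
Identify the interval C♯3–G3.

diminished fifth

The letter names run C→G, a span of 4 letter steps, so the interval is some kind of fifth.
C# to G is 6 semitones. A perfect fifth is 7, so 6 makes it diminished.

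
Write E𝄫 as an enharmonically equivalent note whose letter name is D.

Plain D sits at the same pitch as Ebb, so on the letter D the same pitch needs a natural: D.

D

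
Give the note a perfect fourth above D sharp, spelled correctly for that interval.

D up a perfect fourth is G, so the target letter is G.
From D#, a perfect fourth is 5 semitones up: G#.

G#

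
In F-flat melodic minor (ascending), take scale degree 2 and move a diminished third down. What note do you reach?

Scale degree 2 of Fb melodic minor (ascending) is Gb.
A diminished third (2 semitones) below Gb lands on the letter E, giving E.

E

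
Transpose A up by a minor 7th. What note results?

A up a major seventh is G#, so the target letter is G.
From A, a minor seventh is 10 semitones up: G.

G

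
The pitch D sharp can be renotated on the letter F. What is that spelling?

Plain F sits 2 semitones above D#, so on the letter F the same pitch needs a double flat: Fbb.

Fbb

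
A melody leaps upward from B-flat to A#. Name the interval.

augmented seventh

The letter names run B→A, a span of 6 letter steps, so the interval is some kind of seventh.
Bb to A# is 12 semitones. A major seventh is 11, so 12 makes it augmented.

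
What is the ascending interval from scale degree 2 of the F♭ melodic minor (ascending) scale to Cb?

Scale degree 2 of Fb melodic minor (ascending) is Gb.
Gb up to Cb: letters G→C make it a fourth; 5 semitones makes it perfect.

perfect fourth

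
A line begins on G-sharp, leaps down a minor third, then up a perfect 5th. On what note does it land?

A minor third down from G# is E# (letter E, 3 semitones down).
A perfect fifth up from E# is B# (letter B, 7 semitones up).

B#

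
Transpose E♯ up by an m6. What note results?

C#

A sixth above E lands on the letter C.
A minor sixth spans 8 semitones, so E# moves to pitch class 1. On the letter C that is C#.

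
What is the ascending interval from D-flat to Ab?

Counting letters D–E–F–G–A gives a fifth.
Db→Ab = 7 semitones, exactly the perfect fifth.

perfect fifth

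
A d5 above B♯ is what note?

B up a perfect fifth is F#, so the target letter is F.
From B#, a diminished fifth is 6 semitones up: F#.

F#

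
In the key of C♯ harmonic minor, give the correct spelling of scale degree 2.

D#

The C# harmonic minor scale runs C# D# E F# G# A B#.
Degree 2 is D#.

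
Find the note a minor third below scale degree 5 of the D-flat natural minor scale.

F

Scale degree 5 of Db natural minor is Ab.
A minor third (3 semitones) below Ab lands on the letter F, giving F.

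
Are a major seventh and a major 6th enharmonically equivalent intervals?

No

A major seventh spans 11 semitones; a major sixth spans 9.
The spans differ, so they are not enharmonic equivalents.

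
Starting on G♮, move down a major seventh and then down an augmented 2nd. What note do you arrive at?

A major seventh down from G is Ab (letter A, 11 semitones down).
An augmented second down from Ab is Gbb (letter G, 3 semitones down).

Gbb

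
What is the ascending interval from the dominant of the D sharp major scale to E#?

perfect fifth

The dominant of D# major is A#.
A# up to E#: letters A→E make it a fifth; 7 semitones makes it perfect.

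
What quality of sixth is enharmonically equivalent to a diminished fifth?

A diminished fifth spans 6 semitones.
A sixth spanning 6 semitones is doubly diminished (the major sixth is 9).

doubly diminished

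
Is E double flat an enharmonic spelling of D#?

Two spellings are enharmonically equivalent only if they share a pitch class.
Here Ebb → 2, D# → 3; 2 ≠ 3, so they are not.

No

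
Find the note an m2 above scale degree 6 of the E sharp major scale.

Scale degree 6 of E# major is C##.
A minor second (1 semitone) above C## lands on the letter D, giving D#.

D#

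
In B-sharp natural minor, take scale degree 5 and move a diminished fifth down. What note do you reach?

Scale degree 5 of B# natural minor is F##.
A diminished fifth (6 semitones) below F## lands on the letter B, giving B##.

B##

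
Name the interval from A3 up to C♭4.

Counting letters A–B–C gives a third.
A→Cb = 2 semitones, 2 narrower than the major third (4), so diminished.

diminished third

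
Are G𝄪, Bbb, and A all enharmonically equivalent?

Yes

G## = pitch class 9 and Bbb = pitch class 9 and A = pitch class 9 — the same pitch class, so they are enharmonic equivalents.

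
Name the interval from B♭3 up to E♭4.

The letter names run B→E, a span of 3 letter steps, so the interval is some kind of fourth.
Bb to Eb is 5 semitones. A perfect fourth is 5, so 5 makes it perfect.

perfect fourth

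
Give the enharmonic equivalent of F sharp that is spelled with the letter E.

Plain E sits 2 semitones below F#, so on the letter E the same pitch needs a double sharp: E##.

E##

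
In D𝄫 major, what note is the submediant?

The Dbb major scale runs Dbb Ebb Fb Gbb Abb Bbb Cb.
Degree 6 is Bbb.

Bbb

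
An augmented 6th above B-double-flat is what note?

A sixth above B lands on the letter G.
An augmented sixth spans 10 semitones, so Bbb moves to pitch class 7. On the letter G that is G.

G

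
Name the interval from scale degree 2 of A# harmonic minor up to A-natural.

Scale degree 2 of A# harmonic minor is B#.
B# up to A: letters B→A make it a seventh; 9 semitones makes it diminished.

diminished seventh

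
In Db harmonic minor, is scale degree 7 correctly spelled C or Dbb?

C

Each scale degree takes a distinct letter name. Degree 7 of a scale on D must use the letter C.
C and Dbb are enharmonically the same pitch, but only C uses the letter C, so it is the correct spelling here.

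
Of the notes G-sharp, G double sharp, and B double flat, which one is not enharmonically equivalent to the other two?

In 12-tone equal temperament, enharmonic equivalents share a pitch class. G# is pitch class 8; G## is pitch class 9; Bbb is pitch class 9.
G## and Bbb share pitch class 9, while G# is pitch class 8.

G#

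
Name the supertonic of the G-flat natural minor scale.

Degree 2 takes the letter 1 step above G, which is A.
In natural minor, degree 2 sits 2 semitones above the tonic. Gb + 2 semitones is pitch class 8, spelled on A as Ab.

Ab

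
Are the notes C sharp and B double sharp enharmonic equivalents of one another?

C# = pitch class 1 and B## = pitch class 1 — the same pitch class, so they are enharmonic equivalents.

Yes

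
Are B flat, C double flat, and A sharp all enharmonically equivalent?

Yes

Bb = pitch class 10 and Cbb = pitch class 10 and A# = pitch class 10 — the same pitch class, so they are enharmonic equivalents.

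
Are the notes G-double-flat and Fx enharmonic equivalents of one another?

Gbb is pitch class 5; F## is pitch class 7.
The pitch classes differ (5 vs. 7), so they are not enharmonic equivalents.

No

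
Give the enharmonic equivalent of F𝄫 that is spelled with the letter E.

Plain E sits 1 semitone above Fbb, so on the letter E the same pitch needs a flat: Eb.

Eb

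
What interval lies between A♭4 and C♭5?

minor third

The letter names run A→C, a span of 2 letter steps, so the interval is some kind of third.
Ab to Cb is 3 semitones. A major third is 4, so 3 makes it minor.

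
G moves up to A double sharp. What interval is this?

The letter names run G→A, a span of 1 letter step, so the interval is some kind of second.
G to A## is 4 semitones. A major second is 2, so 4 makes it doubly augmented.

doubly augmented second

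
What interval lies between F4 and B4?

Counting letters F–G–A–B gives a fourth.
F→B = 6 semitones, 1 wider than the perfect fourth (5), so augmented.

augmented fourth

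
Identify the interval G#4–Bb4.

diminished third

Counting letters G–A–B gives a third.
G#→Bb = 2 semitones, 2 narrower than the major third (4), so diminished.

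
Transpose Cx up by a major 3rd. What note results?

E##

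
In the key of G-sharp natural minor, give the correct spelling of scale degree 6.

Degree 6 takes the letter 5 steps above G, which is E.
In natural minor, degree 6 sits 8 semitones above the tonic. G# + 8 semitones is pitch class 4, spelled on E as E.

E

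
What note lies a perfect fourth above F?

F up a perfect fourth is Bb, so the target letter is B.
From F, a perfect fourth is 5 semitones up: Bb.

Bb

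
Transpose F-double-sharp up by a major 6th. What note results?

D##

F up a major sixth is D, so the target letter is D.
From F##, a major sixth is 9 semitones up: D##.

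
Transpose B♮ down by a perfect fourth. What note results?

B down a perfect fourth is F#, so the target letter is F.
From B, a perfect fourth is 5 semitones down: F#.

F#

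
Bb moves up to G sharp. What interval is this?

augmented sixth

The letter names run B→G, a span of 5 letter steps, so the interval is some kind of sixth.
Bb to G# is 10 semitones. A major sixth is 9, so 10 makes it augmented.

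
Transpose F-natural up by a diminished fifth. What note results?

Cb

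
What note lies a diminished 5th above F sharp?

C

A fifth above F lands on the letter C.
A diminished fifth spans 6 semitones, so F# moves to pitch class 0. On the letter C that is C.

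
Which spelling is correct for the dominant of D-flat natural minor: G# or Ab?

Each scale degree takes a distinct letter name. Degree 5 of a scale on D must use the letter A.
Ab and G# are enharmonically the same pitch, but only Ab uses the letter A, so it is the correct spelling here.

Ab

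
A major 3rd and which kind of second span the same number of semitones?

A major third spans 4 semitones.
A second spanning 4 semitones is doubly augmented (the major second is 2).

doubly augmented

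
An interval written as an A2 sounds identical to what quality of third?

An augmented second spans 3 semitones.
A third spanning 3 semitones is minor (the major third is 4).

minor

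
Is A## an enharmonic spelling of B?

Yes

A## = pitch class 11 and B = pitch class 11 — the same pitch class, so they are enharmonic equivalents.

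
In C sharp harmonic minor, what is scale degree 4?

The C# harmonic minor scale runs C# D# E F# G# A B#.
Degree 4 is F#.

F#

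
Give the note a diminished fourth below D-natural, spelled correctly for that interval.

A#

D down a perfect fourth is A, so the target letter is A.
From D, a diminished fourth is 4 semitones down: A#.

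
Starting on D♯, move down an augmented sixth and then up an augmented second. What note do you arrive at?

G#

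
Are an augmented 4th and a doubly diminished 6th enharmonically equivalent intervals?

An augmented fourth spans 6 semitones; a doubly diminished sixth spans 6.
They are enharmonically equivalent.

Yes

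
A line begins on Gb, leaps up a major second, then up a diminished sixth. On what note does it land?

Fbb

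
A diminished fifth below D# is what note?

G##

A fifth below D lands on the letter G.
A diminished fifth spans 6 semitones, so D# moves to pitch class 9. On the letter G that is G##.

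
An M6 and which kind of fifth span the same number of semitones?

doubly augmented

A major sixth spans 9 semitones.
A fifth spanning 9 semitones is doubly augmented (the perfect fifth is 7).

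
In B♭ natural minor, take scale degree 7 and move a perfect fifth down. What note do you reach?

Db

Scale degree 7 of Bb natural minor is Ab.
A perfect fifth (7 semitones) below Ab lands on the letter D, giving Db.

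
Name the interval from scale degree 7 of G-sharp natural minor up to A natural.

minor third

Scale degree 7 of G# natural minor is F#.
F# up to A: letters F→A make it a third; 3 semitones makes it minor.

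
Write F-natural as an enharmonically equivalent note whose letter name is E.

F is pitch class 5. The letter E alone is pitch class 4.
To reach pitch class 5 from E requires an offset of +1 semitone, i.e. sharp: E#.

E#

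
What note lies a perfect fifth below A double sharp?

D##

A fifth below A lands on the letter D.
A perfect fifth spans 7 semitones, so A## moves to pitch class 4. On the letter D that is D##.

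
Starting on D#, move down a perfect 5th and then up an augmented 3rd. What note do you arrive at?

B##

A perfect fifth down from D# is G# (letter G, 7 semitones down).
An augmented third up from G# is B## (letter B, 5 semitones up).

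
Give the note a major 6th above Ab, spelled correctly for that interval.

F

A sixth above A lands on the letter F.
A major sixth spans 9 semitones, so Ab moves to pitch class 5. On the letter F that is F.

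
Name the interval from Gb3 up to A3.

augmented second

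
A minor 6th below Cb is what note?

Eb

C down a major sixth is Eb, so the target letter is E.
From Cb, a minor sixth is 8 semitones down: Eb.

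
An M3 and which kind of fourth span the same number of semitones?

diminished

A major third spans 4 semitones.
A fourth spanning 4 semitones is diminished (the perfect fourth is 5).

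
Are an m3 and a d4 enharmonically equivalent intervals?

No

A minor third spans 3 semitones; a diminished fourth spans 4.
The spans differ, so they are not enharmonic equivalents.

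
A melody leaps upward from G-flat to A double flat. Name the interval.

The letter names run G→A, a span of 1 letter step, so the interval is some kind of second.
Gb to Abb is 1 semitone. A major second is 2, so 1 makes it minor.

minor second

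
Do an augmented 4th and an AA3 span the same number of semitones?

An augmented fourth spans 6 semitones; a doubly augmented third spans 6.
They are enharmonically equivalent.

Yes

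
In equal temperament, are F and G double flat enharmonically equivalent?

F = pitch class 5 and Gbb = pitch class 5 — the same pitch class, so they are enharmonic equivalents.

Yes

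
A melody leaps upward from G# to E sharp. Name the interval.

Counting letters G–A–B–C–D–E gives a sixth.
G#→E# = 9 semitones, exactly the major sixth.

major sixth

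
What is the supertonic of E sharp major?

Degree 2 takes the letter 1 step above E, which is F.
In major, degree 2 sits 2 semitones above the tonic. E# + 2 semitones is pitch class 7, spelled on F as F##.

F##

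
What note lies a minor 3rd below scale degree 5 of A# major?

Scale degree 5 of A# major is E#.
A minor third (3 semitones) below E# lands on the letter C, giving C##.

C##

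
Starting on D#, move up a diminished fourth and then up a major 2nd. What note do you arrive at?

A diminished fourth up from D# is G (letter G, 4 semitones up).
A major second up from G is A (letter A, 2 semitones up).

A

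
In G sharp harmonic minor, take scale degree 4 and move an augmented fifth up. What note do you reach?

G##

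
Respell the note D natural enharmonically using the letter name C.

D is pitch class 2. The letter C alone is pitch class 0.
To reach pitch class 2 from C requires an offset of +2 semitones, i.e. double sharp: C##.

C##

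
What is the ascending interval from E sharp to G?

The letter names run E→G, a span of 2 letter steps, so the interval is some kind of third.
E# to G is 2 semitones. A major third is 4, so 2 makes it diminished.

diminished third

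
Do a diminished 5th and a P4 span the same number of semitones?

No

A diminished fifth spans 6 semitones; a perfect fourth spans 5.
The spans differ, so they are not enharmonic equivalents.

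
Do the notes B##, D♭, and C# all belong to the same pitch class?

B## = pitch class 1 and Db = pitch class 1 and C# = pitch class 1 — the same pitch class, so they are enharmonic equivalents.

Yes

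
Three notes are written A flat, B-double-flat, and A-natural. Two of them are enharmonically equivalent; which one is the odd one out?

Ab

In 12-tone equal temperament, enharmonic equivalents share a pitch class. Ab is pitch class 8; Bbb is pitch class 9; A is pitch class 9.
Bbb and A share pitch class 9, while Ab is pitch class 8.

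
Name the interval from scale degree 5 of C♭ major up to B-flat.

major third

Scale degree 5 of Cb major is Gb.
Gb up to Bb: letters G→B make it a third; 4 semitones makes it major.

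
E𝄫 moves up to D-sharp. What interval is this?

The letter names run E→D, a span of 6 letter steps, so the interval is some kind of seventh.
Ebb to D# is 13 semitones. A major seventh is 11, so 13 makes it doubly augmented.

doubly augmented seventh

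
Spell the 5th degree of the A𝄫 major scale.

Degree 5 takes the letter 4 steps above A, which is E.
In major, degree 5 sits 7 semitones above the tonic. Abb + 7 semitones is pitch class 2, spelled on E as Ebb.

Ebb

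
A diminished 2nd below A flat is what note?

G#

A second below A lands on the letter G.
A diminished second spans 0 semitones, so Ab moves to pitch class 8. On the letter G that is G#.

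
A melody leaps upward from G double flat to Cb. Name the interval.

augmented fourth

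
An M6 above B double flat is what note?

A sixth above B lands on the letter G.
A major sixth spans 9 semitones, so Bbb moves to pitch class 6. On the letter G that is Gb.

Gb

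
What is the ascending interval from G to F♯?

Counting letters G–A–B–C–D–E–F gives a seventh.
G→F# = 11 semitones, exactly the major seventh.

major seventh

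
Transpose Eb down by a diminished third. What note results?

E down a major third is C, so the target letter is C.
From Eb, a diminished third is 2 semitones down: C#.

C#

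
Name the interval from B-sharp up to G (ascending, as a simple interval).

The letter names run B→G, a span of 5 letter steps, so the interval is some kind of sixth.
B# to G is 7 semitones. A major sixth is 9, so 7 makes it diminished.

diminished sixth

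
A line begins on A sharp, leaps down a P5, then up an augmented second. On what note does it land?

E##

A perfect fifth down from A# is D# (letter D, 7 semitones down).
An augmented second up from D# is E## (letter E, 3 semitones up).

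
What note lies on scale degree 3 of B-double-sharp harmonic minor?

D##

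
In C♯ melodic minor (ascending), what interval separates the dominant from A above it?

minor second

The dominant of C# melodic minor (ascending) is G#.
G# up to A: letters G→A make it a second; 1 semitone makes it minor.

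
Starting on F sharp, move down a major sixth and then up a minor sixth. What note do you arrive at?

A major sixth down from F# is A (letter A, 9 semitones down).
A minor sixth up from A is F (letter F, 8 semitones up).

F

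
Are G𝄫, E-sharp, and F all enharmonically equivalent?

Gbb = pitch class 5 and E# = pitch class 5 and F = pitch class 5 — the same pitch class, so they are enharmonic equivalents.

Yes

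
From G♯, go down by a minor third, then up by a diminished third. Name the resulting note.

G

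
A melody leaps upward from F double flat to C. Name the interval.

doubly augmented fifth

Counting letters F–G–A–B–C gives a fifth.
Fbb→C = 9 semitones, 2 wider than the perfect fifth (7), so doubly augmented.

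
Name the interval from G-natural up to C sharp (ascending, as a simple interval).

Counting letters G–A–B–C gives a fourth.
G→C# = 6 semitones, 1 wider than the perfect fourth (5), so augmented.

augmented fourth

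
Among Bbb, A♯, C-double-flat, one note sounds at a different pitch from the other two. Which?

Bbb

In 12-tone equal temperament, enharmonic equivalents share a pitch class. Bbb is pitch class 9; A# is pitch class 10; Cbb is pitch class 10.
A# and Cbb share pitch class 10, while Bbb is pitch class 9.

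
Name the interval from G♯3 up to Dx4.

augmented fifth

Counting letters G–A–B–C–D gives a fifth.
G#→D## = 8 semitones, 1 wider than the perfect fifth (7), so augmented.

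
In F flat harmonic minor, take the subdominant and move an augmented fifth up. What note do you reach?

The subdominant of Fb harmonic minor is Bbb.
An augmented fifth (8 semitones) above Bbb lands on the letter F, giving F.

F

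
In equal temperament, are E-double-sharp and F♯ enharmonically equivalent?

Yes

E## = pitch class 6 and F# = pitch class 6 — the same pitch class, so they are enharmonic equivalents.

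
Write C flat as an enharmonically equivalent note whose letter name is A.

Plain A sits 2 semitones below Cb, so on the letter A the same pitch needs a double sharp: A##.

A##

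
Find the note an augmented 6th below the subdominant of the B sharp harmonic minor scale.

G

The subdominant of B# harmonic minor is E#.
An augmented sixth (10 semitones) below E# lands on the letter G, giving G.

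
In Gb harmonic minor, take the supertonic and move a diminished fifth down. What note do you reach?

The supertonic of Gb harmonic minor is Ab.
A diminished fifth (6 semitones) below Ab lands on the letter D, giving D.

D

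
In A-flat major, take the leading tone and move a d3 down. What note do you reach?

The leading tone of Ab major is G.
A diminished third (2 semitones) below G lands on the letter E, giving E#.

E#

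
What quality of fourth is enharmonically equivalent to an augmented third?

An augmented third spans 5 semitones.
A fourth spanning 5 semitones is perfect (the perfect fourth is 5).

perfect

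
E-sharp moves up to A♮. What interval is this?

Counting letters E–F–G–A gives a fourth.
E#→A = 4 semitones, 1 narrower than the perfect fourth (5), so diminished.

diminished fourth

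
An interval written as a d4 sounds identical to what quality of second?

doubly augmented

A diminished fourth spans 4 semitones.
A second spanning 4 semitones is doubly augmented (the major second is 2).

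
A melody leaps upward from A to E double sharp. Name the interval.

doubly augmented fifth

Counting letters A–B–C–D–E gives a fifth.
A→E## = 9 semitones, 2 wider than the perfect fifth (7), so doubly augmented.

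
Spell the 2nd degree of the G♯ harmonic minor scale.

A#

The G# harmonic minor scale runs G# A# B C# D# E F##.
Degree 2 is A#.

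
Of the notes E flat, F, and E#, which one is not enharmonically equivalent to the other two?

In 12-tone equal temperament, enharmonic equivalents share a pitch class. Eb is pitch class 3; F is pitch class 5; E# is pitch class 5.
F and E# share pitch class 5, while Eb is pitch class 3.

Eb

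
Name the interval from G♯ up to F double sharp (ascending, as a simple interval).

The letter names run G→F, a span of 6 letter steps, so the interval is some kind of seventh.
G# to F## is 11 semitones. A major seventh is 11, so 11 makes it major.

major seventh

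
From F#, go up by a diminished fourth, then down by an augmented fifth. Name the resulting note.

A diminished fourth up from F# is Bb (letter B, 4 semitones up).
An augmented fifth down from Bb is Ebb (letter E, 8 semitones down).

Ebb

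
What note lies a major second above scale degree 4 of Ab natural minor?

Eb

Scale degree 4 of Ab natural minor is Db.
A major second (2 semitones) above Db lands on the letter E, giving Eb.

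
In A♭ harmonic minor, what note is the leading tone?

The Ab harmonic minor scale runs Ab Bb Cb Db Eb Fb G.
Degree 7 is G.

G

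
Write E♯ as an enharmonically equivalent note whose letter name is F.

Plain F sits at the same pitch as E#, so on the letter F the same pitch needs a natural: F.

F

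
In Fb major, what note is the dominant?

Degree 5 takes the letter 4 steps above F, which is C.
In major, degree 5 sits 7 semitones above the tonic. Fb + 7 semitones is pitch class 11, spelled on C as Cb.

Cb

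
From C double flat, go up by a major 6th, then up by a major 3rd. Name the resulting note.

Cb

A major sixth up from Cbb is Abb (letter A, 9 semitones up).
A major third up from Abb is Cb (letter C, 4 semitones up).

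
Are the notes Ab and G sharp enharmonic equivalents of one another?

Ab = pitch class 8 and G# = pitch class 8 — the same pitch class, so they are enharmonic equivalents.

Yes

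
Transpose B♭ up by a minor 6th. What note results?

Gb

B up a major sixth is G#, so the target letter is G.
From Bb, a minor sixth is 8 semitones up: Gb.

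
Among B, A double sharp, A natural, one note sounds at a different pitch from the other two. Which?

A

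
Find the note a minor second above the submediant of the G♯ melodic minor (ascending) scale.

The submediant of G# melodic minor (ascending) is E#.
A minor second (1 semitone) above E# lands on the letter F, giving F#.

F#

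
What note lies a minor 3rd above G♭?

A third above G lands on the letter B.
A minor third spans 3 semitones, so Gb moves to pitch class 9. On the letter B that is Bbb.

Bbb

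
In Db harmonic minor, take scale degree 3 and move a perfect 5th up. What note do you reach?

Scale degree 3 of Db harmonic minor is Fb.
A perfect fifth (7 semitones) above Fb lands on the letter C, giving Cb.

Cb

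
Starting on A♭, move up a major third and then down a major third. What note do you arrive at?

Ab

A major third up from Ab is C (letter C, 4 semitones up).
A major third down from C is Ab (letter A, 4 semitones down).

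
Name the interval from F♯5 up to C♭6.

doubly diminished fifth

Counting letters F–G–A–B–C gives a fifth.
F#→Cb = 5 semitones, 2 narrower than the perfect fifth (7), so doubly diminished.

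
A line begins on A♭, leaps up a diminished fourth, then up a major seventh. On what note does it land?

A diminished fourth up from Ab is Dbb (letter D, 4 semitones up).
A major seventh up from Dbb is Cb (letter C, 11 semitones up).

Cb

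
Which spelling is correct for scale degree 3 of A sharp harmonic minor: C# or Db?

C#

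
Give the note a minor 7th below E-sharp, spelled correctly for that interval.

A seventh below E lands on the letter F.
A minor seventh spans 10 semitones, so E# moves to pitch class 7. On the letter F that is F##.

F##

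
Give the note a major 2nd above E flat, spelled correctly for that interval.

A second above E lands on the letter F.
A major second spans 2 semitones, so Eb moves to pitch class 5. On the letter F that is F.

F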